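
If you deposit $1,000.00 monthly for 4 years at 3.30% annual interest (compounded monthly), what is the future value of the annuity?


Future value of an ordinary annuity: FV = PMT × ((1 + r)^n − 1) / r
Monthly rate r = 0.033/12 = 0.00275, n = 48
FV = $1,000.00 × ((1 + 0.033/12)^48 − 1) / (0.033/12)
FV = $1,000.00 × 51.236948
FV = $51,236.95

FV = PMT × ((1+r)^n - 1)/r = $51,236.95


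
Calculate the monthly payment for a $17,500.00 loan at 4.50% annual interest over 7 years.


Loan payment formula: PMT = PV × r / (1 − (1 + r)^(−n))
Monthly rate r = 0.045/12 = 0.00375, n = 84 months
Denominator: 1 − (1 + 0.045/12)^(−84) = 0.269781
PMT = $17,500.00 × (0.045/12) / 0.269781
PMT = $243.25 per month

PMT = PV × r / (1-(1+r)^(-n)) = $243.25/month


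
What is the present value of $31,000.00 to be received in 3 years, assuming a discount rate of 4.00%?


Present value formula: PV = FV / (1 + r)^t
PV = $31,000.00 / (1 + 0.04)^3
PV = $31,000.00 / 1.124864
PV = $27,558.89

PV = FV / (1 + r)^t = $27,558.89


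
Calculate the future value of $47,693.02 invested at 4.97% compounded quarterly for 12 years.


Compound interest formula: A = P(1 + r/n)^(nt)
A = $47,693.02 × (1 + 0.0497/4)^(4 × 12)
Growth factor: (1 + 0.0497/4)^48 = 1.8089115
A = $47,693.02 × 1.8089115
A = $86,272.45

A = P(1 + r/n)^(nt) = $86,272.45


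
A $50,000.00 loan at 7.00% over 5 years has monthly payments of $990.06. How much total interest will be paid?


Total paid over the life of the loan = PMT × n.
Total paid = $990.06 × 60 = $59,403.60
Total interest = total paid − principal = $59,403.60 − $50,000.00 = $9,403.60

Total interest = (PMT × n) - PV = $9,403.60


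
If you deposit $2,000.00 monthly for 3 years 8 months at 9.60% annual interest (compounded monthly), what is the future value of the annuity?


Future value of an ordinary annuity: FV = PMT × ((1 + r)^n − 1) / r
Monthly rate r = 0.096/12 = 0.008, n = 44
FV = $2,000.00 × ((1 + 0.096/12)^44 − 1) / (0.096/12)
FV = $2,000.00 × 52.489811
FV = $104,979.62

FV = PMT × ((1+r)^n - 1)/r = $104,979.62


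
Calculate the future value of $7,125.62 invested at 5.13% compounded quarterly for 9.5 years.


Compound interest formula: A = P(1 + r/n)^(nt)
A = $7,125.62 × (1 + 0.0513/4)^(4 × 9.5)
Growth factor: (1 + 0.0513/4)^38 = 1.622959
A = $7,125.62 × 1.622959
A = $11,564.59

A = P(1 + r/n)^(nt) = $11,564.59


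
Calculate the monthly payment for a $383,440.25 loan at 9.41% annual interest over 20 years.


Loan payment formula: PMT = PV × r / (1 − (1 + r)^(−n))
Monthly rate r = 0.0941/12 ≈ 0.00784167, n = 240 months
Denominator: 1 − (1 + 0.0941/12)^(−240) = 0.846593
PMT = $383,440.25 × (0.0941/12) / 0.846593
PMT = $3,551.66 per month

PMT = PV × r / (1-(1+r)^(-n)) = $3,551.66/month


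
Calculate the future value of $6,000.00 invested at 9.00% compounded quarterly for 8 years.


Compound interest formula: A = P(1 + r/n)^(nt)
A = $6,000.00 × (1 + 0.09/4)^(4 × 8)
Growth factor: (1 + 0.09/4)^32 = 2.038103
A = $6,000.00 × 2.038103
A = $12,228.62

A = P(1 + r/n)^(nt) = $12,228.62


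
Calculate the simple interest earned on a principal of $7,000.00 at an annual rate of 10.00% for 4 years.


Simple interest formula: I = P × r × t
I = $7,000.00 × 0.1 × 4
I = $2,800.00

I = P × r × t = $2,800.00


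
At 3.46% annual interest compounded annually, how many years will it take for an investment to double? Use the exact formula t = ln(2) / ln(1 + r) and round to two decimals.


Doubling condition: (1 + r)^t = 2
Take ln of both sides: t × ln(1 + r) = ln(2)
t = ln(2) / ln(1 + r)
t = 0.693147 / 0.034015
t = 20.38

t = ln(2) / ln(1 + r) = 20.38 years


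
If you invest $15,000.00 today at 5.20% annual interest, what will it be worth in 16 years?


Future value formula: FV = PV × (1 + r)^t
FV = $15,000.00 × (1 + 0.052)^16
FV = $15,000.00 × 2.2503592
FV = $33,755.39

FV = PV × (1 + r)^t = $33,755.39


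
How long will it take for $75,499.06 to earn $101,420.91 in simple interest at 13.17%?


Rearrange the simple interest formula for t:
I = P × r × t  ⇒  t = I / (P × r)
t = $101,420.91 / ($75,499.06 × 0.1317)
t = 10.2

t = I/(P×r) = 10.2 years


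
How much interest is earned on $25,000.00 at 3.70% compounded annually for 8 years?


Compound interest earned = final amount − principal.
A = P(1 + r/n)^(nt) = $25,000.00 × (1 + 0.037/1)^(1 × 8) = $33,432.59
Interest = A − P = $33,432.59 − $25,000.00 = $8,432.59

Interest = A - P = $8,432.59


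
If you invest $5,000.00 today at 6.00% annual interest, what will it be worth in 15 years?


Future value formula: FV = PV × (1 + r)^t
FV = $5,000.00 × (1 + 0.06)^15
FV = $5,000.00 × 2.396558
FV = $11,982.79

FV = PV × (1 + r)^t = $11,982.79


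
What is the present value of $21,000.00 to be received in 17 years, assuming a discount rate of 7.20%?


Present value formula: PV = FV / (1 + r)^t
PV = $21,000.00 / (1 + 0.072)^17
PV = $21,000.00 / 3.260704
PV = $6,440.33

PV = FV / (1 + r)^t = $6,440.33


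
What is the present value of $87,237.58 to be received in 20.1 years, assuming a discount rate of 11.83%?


Present value formula: PV = FV / (1 + r)^t
PV = $87,237.58 / (1 + 0.1183)^20.1
PV = $87,237.58 / 9.462858
PV = $9,218.95

PV = FV / (1 + r)^t = $9,218.95


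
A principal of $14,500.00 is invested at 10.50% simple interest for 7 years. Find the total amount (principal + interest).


Total amount formula: A = P(1 + rt) = P + P·r·t
Interest: I = P × r × t = $14,500.00 × 0.105 × 7 = $10,657.50
A = P + I = $14,500.00 + $10,657.50 = $25,157.50

A = P + I = P(1 + rt) = $25,157.50


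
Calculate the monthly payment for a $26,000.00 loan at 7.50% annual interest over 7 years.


Loan payment formula: PMT = PV × r / (1 − (1 + r)^(−n))
Monthly rate r = 0.075/12 = 0.00625, n = 84 months
Denominator: 1 − (1 + 0.075/12)^(−84) = 0.407477
PMT = $26,000.00 × (0.075/12) / 0.407477
PMT = $398.80 per month

PMT = PV × r / (1-(1+r)^(-n)) = $398.80/month


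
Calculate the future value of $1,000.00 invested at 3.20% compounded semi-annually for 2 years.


Compound interest formula: A = P(1 + r/n)^(nt)
A = $1,000.00 × (1 + 0.032/2)^(2 × 2)
Growth factor: (1 + 0.032/2)^4 = 1.065552
A = $1,000.00 × 1.065552
A = $1,065.55

A = P(1 + r/n)^(nt) = $1,065.55


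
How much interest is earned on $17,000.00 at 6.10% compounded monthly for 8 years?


Compound interest earned = final amount − principal.
A = P(1 + r/n)^(nt) = $17,000.00 × (1 + 0.061/12)^(12 × 8) = $27,659.72
Interest = A − P = $27,659.72 − $17,000.00 = $10,659.72

Interest = A - P = $10,659.72


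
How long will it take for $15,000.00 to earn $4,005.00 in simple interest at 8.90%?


Rearrange the simple interest formula for t:
I = P × r × t  ⇒  t = I / (P × r)
t = $4,005.00 / ($15,000.00 × 0.089)
t = 3

t = I/(P×r) = 3 years


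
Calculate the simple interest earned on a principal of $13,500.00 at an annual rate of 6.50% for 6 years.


Simple interest formula: I = P × r × t
I = $13,500.00 × 0.065 × 6
I = $5,265.00

I = P × r × t = $5,265.00


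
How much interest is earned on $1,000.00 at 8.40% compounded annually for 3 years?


Compound interest earned = final amount − principal.
A = P(1 + r/n)^(nt) = $1,000.00 × (1 + 0.084/1)^(1 × 3) = $1,273.76
Interest = A − P = $1,273.76 − $1,000.00 = $273.76

Interest = A - P = $273.76


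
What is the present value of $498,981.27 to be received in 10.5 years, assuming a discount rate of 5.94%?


Present value formula: PV = FV / (1 + r)^t
PV = $498,981.27 / (1 + 0.0594)^10.5
PV = $498,981.27 / 1.8328616
PV = $272,241.65

PV = FV / (1 + r)^t = $272,241.65


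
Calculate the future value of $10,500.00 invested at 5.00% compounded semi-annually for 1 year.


Compound interest formula: A = P(1 + r/n)^(nt)
A = $10,500.00 × (1 + 0.05/2)^(2 × 1)
Growth factor: (1 + 0.05/2)^2 = 1.050625
A = $10,500.00 × 1.050625
A = $11,031.56

A = P(1 + r/n)^(nt) = $11,031.56


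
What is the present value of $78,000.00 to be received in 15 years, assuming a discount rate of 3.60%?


Present value formula: PV = FV / (1 + r)^t
PV = $78,000.00 / (1 + 0.036)^15
PV = $78,000.00 / 1.699794
PV = $45,887.91

PV = FV / (1 + r)^t = $45,887.91


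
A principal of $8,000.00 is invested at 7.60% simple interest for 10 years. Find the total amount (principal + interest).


Total amount formula: A = P(1 + rt) = P + P·r·t
Interest: I = P × r × t = $8,000.00 × 0.076 × 10 = $6,080.00
A = P + I = $8,000.00 + $6,080.00 = $14,080.00

A = P + I = P(1 + rt) = $14,080.00


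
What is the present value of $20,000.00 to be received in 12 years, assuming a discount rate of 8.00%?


Present value formula: PV = FV / (1 + r)^t
PV = $20,000.00 / (1 + 0.08)^12
PV = $20,000.00 / 2.518170
PV = $7,942.28

PV = FV / (1 + r)^t = $7,942.28


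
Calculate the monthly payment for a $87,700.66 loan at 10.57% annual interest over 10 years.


Loan payment formula: PMT = PV × r / (1 − (1 + r)^(−n))
Monthly rate r = 0.1057/12 ≈ 0.00880833, n = 120 months
Denominator: 1 − (1 + 0.1057/12)^(−120) = 0.650891
PMT = $87,700.66 × (0.1057/12) / 0.650891
PMT = $1,186.83 per month

PMT = PV × r / (1-(1+r)^(-n)) = $1,186.83/month


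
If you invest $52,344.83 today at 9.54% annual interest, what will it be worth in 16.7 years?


Future value formula: FV = PV × (1 + r)^t
FV = $52,344.83 × (1 + 0.0954)^16.7
FV = $52,344.83 × 4.5799918
FV = $239,738.89

FV = PV × (1 + r)^t = $239,738.89


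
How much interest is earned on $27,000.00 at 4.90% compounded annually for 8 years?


Compound interest earned = final amount − principal.
A = P(1 + r/n)^(nt) = $27,000.00 × (1 + 0.049/1)^(1 × 8) = $39,588.37
Interest = A − P = $39,588.37 − $27,000.00 = $12,588.37

Interest = A - P = $12,588.37


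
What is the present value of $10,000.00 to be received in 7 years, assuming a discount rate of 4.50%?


Present value formula: PV = FV / (1 + r)^t
PV = $10,000.00 / (1 + 0.045)^7
PV = $10,000.00 / 1.360862
PV = $7,348.28

PV = FV / (1 + r)^t = $7,348.28


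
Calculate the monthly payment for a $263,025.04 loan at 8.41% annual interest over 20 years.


Loan payment formula: PMT = PV × r / (1 − (1 + r)^(−n))
Monthly rate r = 0.0841/12 ≈ 0.00700833, n = 240 months
Denominator: 1 − (1 + 0.0841/12)^(−240) = 0.812904
PMT = $263,025.04 × (0.0841/12) / 0.812904
PMT = $2,267.63 per month

PMT = PV × r / (1-(1+r)^(-n)) = $2,267.63/month


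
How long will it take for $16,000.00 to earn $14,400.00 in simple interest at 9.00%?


Rearrange the simple interest formula for t:
I = P × r × t  ⇒  t = I / (P × r)
t = $14,400.00 / ($16,000.00 × 0.09)
t = 10

t = I/(P×r) = 10 years


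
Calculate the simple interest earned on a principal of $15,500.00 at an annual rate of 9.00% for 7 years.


Simple interest formula: I = P × r × t
I = $15,500.00 × 0.09 × 7
I = $9,765.00

I = P × r × t = $9,765.00


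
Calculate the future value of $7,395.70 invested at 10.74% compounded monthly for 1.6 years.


Compound interest formula: A = P(1 + r/n)^(nt)
A = $7,395.70 × (1 + 0.1074/12)^(12 × 1.6)
Growth factor: (1 + 0.1074/12)^19.2 = 1.186580
A = $7,395.70 × 1.186580
A = $8,775.59

A = P(1 + r/n)^(nt) = $8,775.59


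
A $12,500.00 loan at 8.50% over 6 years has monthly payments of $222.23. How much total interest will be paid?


Total paid over the life of the loan = PMT × n.
Total paid = $222.23 × 72 = $16,000.56
Total interest = total paid − principal = $16,000.56 − $12,500.00 = $3,500.56

Total interest = (PMT × n) - PV = $3,500.56


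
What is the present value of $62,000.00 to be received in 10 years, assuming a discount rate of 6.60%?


Present value formula: PV = FV / (1 + r)^t
PV = $62,000.00 / (1 + 0.066)^10
PV = $62,000.00 / 1.894838
PV = $32,720.48

PV = FV / (1 + r)^t = $32,720.48


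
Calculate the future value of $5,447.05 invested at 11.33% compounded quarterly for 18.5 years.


Compound interest formula: A = P(1 + r/n)^(nt)
A = $5,447.05 × (1 + 0.1133/4)^(4 × 18.5)
Growth factor: (1 + 0.1133/4)^74 = 7.900402
A = $5,447.05 × 7.900402
A = $43,033.88

A = P(1 + r/n)^(nt) = $43,033.88


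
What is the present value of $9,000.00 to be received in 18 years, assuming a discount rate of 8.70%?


Present value formula: PV = FV / (1 + r)^t
PV = $9,000.00 / (1 + 0.087)^18
PV = $9,000.00 / 4.488816
PV = $2,004.98

PV = FV / (1 + r)^t = $2,004.98


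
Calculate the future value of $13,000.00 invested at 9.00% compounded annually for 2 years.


Compound interest formula: A = P(1 + r/n)^(nt)
A = $13,000.00 × (1 + 0.09/1)^(1 × 2)
Growth factor: (1 + 0.09/1)^2 = 1.188100
A = $13,000.00 × 1.188100
A = $15,445.30

A = P(1 + r/n)^(nt) = $15,445.30


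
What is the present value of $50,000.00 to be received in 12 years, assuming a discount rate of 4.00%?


Present value formula: PV = FV / (1 + r)^t
PV = $50,000.00 / (1 + 0.04)^12
PV = $50,000.00 / 1.6010322
PV = $31,229.85

PV = FV / (1 + r)^t = $31,229.85


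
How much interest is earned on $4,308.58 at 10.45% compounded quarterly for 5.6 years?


Compound interest earned = final amount − principal.
A = P(1 + r/n)^(nt) = $4,308.58 × (1 + 0.1045/4)^(4 × 5.6) = $7,677.51
Interest = A − P = $7,677.51 − $4,308.58 = $3,368.93

Interest = A - P = $3,368.93


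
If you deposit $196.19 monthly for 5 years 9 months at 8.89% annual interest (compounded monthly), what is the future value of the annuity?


Future value of an ordinary annuity: FV = PMT × ((1 + r)^n − 1) / r
Monthly rate r = 0.0889/12 ≈ 0.00740833, n = 69
FV = $196.19 × ((1 + 0.0889/12)^69 − 1) / (0.0889/12)
FV = $196.19 × 89.643729
FV = $17,587.20

FV = PMT × ((1+r)^n - 1)/r = $17,587.20


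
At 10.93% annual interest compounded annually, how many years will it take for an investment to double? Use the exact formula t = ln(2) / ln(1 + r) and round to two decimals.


Doubling condition: (1 + r)^t = 2
Take ln of both sides: t × ln(1 + r) = ln(2)
t = ln(2) / ln(1 + r)
t = 0.693147 / 0.103729
t = 6.68

t = ln(2) / ln(1 + r) = 6.68 years


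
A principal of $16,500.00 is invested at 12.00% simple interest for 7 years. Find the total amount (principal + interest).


Total amount formula: A = P(1 + rt) = P + P·r·t
Interest: I = P × r × t = $16,500.00 × 0.12 × 7 = $13,860.00
A = P + I = $16,500.00 + $13,860.00 = $30,360.00

A = P + I = P(1 + rt) = $30,360.00


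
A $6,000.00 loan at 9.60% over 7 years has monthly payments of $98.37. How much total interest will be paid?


Total paid over the life of the loan = PMT × n.
Total paid = $98.37 × 84 = $8,263.08
Total interest = total paid − principal = $8,263.08 − $6,000.00 = $2,263.08

Total interest = (PMT × n) - PV = $2,263.08


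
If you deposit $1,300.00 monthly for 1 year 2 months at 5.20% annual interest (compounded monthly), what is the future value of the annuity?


Future value of an ordinary annuity: FV = PMT × ((1 + r)^n − 1) / r
Monthly rate r = 0.052/12 ≈ 0.00433333, n = 14
FV = $1,300.00 × ((1 + 0.052/12)^14 − 1) / (0.052/12)
FV = $1,300.00 × 14.401251
FV = $18,721.63

FV = PMT × ((1+r)^n - 1)/r = $18,721.63


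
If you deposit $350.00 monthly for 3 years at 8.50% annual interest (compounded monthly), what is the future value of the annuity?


Future value of an ordinary annuity: FV = PMT × ((1 + r)^n − 1) / r
Monthly rate r = 0.085/12 ≈ 0.00708333, n = 36
FV = $350.00 × ((1 + 0.085/12)^36 − 1) / (0.085/12)
FV = $350.00 × 40.842659
FV = $14,294.93

FV = PMT × ((1+r)^n - 1)/r = $14,294.93


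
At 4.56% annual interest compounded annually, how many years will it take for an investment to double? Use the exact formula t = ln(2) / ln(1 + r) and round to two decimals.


Doubling condition: (1 + r)^t = 2
Take ln of both sides: t × ln(1 + r) = ln(2)
t = ln(2) / ln(1 + r)
t = 0.693147 / 0.044591
t = 15.54

t = ln(2) / ln(1 + r) = 15.54 years


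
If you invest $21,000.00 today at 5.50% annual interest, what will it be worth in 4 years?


Future value formula: FV = PV × (1 + r)^t
FV = $21,000.00 × (1 + 0.055)^4
FV = $21,000.00 × 1.2388247
FV = $26,015.32

FV = PV × (1 + r)^t = $26,015.32


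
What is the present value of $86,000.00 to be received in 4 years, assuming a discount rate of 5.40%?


Present value formula: PV = FV / (1 + r)^t
PV = $86,000.00 / (1 + 0.054)^4
PV = $86,000.00 / 1.2341344
PV = $69,684.47

PV = FV / (1 + r)^t = $69,684.47


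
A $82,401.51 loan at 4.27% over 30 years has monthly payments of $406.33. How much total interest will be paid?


Total paid over the life of the loan = PMT × n.
Total paid = $406.33 × 360 = $146,278.80
Total interest = total paid − principal = $146,278.80 − $82,401.51 = $63,877.29

Total interest = (PMT × n) - PV = $63,877.29


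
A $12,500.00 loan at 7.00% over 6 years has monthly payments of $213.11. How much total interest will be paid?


Total paid over the life of the loan = PMT × n.
Total paid = $213.11 × 72 = $15,343.92
Total interest = total paid − principal = $15,343.92 − $12,500.00 = $2,843.92

Total interest = (PMT × n) - PV = $2,843.92


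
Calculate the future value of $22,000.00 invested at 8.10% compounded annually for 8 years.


Compound interest formula: A = P(1 + r/n)^(nt)
A = $22,000.00 × (1 + 0.081/1)^(1 × 8)
Growth factor: (1 + 0.081/1)^8 = 1.8646853
A = $22,000.00 × 1.8646853
A = $41,023.08

A = P(1 + r/n)^(nt) = $41,023.08


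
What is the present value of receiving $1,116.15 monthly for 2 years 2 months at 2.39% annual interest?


Present value of an ordinary annuity: PV = PMT × (1 − (1 + r)^(−n)) / r
Monthly rate r = 0.0239/12 ≈ 0.00199167, n = 26
PV = $1,116.15 × (1 − (1 + 0.0239/12)^(−26)) / (0.0239/12)
PV = $1,116.15 × 25.3137346
PV = $28,253.92

PV = PMT × (1-(1+r)^(-n))/r = $28,253.92


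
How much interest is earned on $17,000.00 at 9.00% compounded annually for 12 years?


Compound interest earned = final amount − principal.
A = P(1 + r/n)^(nt) = $17,000.00 × (1 + 0.09/1)^(1 × 12) = $47,815.30
Interest = A − P = $47,815.30 − $17,000.00 = $30,815.30

Interest = A - P = $30,815.30


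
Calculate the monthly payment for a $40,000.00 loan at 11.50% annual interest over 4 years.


Loan payment formula: PMT = PV × r / (1 − (1 + r)^(−n))
Monthly rate r = 0.115/12 ≈ 0.00958333, n = 48 months
Denominator: 1 − (1 + 0.115/12)^(−48) = 0.367332
PMT = $40,000.00 × (0.115/12) / 0.367332
PMT = $1,043.56 per month

PMT = PV × r / (1-(1+r)^(-n)) = $1,043.56/month


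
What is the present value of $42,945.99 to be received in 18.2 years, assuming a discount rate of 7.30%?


Present value formula: PV = FV / (1 + r)^t
PV = $42,945.99 / (1 + 0.073)^18.2
PV = $42,945.99 / 3.605080
PV = $11,912.63

PV = FV / (1 + r)^t = $11,912.63


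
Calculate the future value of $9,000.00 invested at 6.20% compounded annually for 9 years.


Compound interest formula: A = P(1 + r/n)^(nt)
A = $9,000.00 × (1 + 0.062/1)^(1 × 9)
Growth factor: (1 + 0.062/1)^9 = 1.718386
A = $9,000.00 × 1.718386
A = $15,465.47

A = P(1 + r/n)^(nt) = $15,465.47


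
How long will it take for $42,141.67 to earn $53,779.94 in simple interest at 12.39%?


Rearrange the simple interest formula for t:
I = P × r × t  ⇒  t = I / (P × r)
t = $53,779.94 / ($42,141.67 × 0.1239)
t = 10.3

t = I/(P×r) = 10.3 years


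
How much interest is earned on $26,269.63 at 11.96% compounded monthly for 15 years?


Compound interest earned = final amount − principal.
A = P(1 + r/n)^(nt) = $26,269.63 × (1 + 0.1196/12)^(12 × 15) = $156,574.57
Interest = A − P = $156,574.57 − $26,269.63 = $130,304.94

Interest = A - P = $130,304.94


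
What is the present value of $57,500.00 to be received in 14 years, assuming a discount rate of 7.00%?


Present value formula: PV = FV / (1 + r)^t
PV = $57,500.00 / (1 + 0.07)^14
PV = $57,500.00 / 2.578534
PV = $22,299.49

PV = FV / (1 + r)^t = $22,299.49


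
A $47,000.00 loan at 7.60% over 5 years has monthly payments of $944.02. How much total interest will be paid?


Total paid over the life of the loan = PMT × n.
Total paid = $944.02 × 60 = $56,641.20
Total interest = total paid − principal = $56,641.20 − $47,000.00 = $9,641.20

Total interest = (PMT × n) - PV = $9,641.20


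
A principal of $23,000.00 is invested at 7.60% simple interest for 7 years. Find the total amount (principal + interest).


Total amount formula: A = P(1 + rt) = P + P·r·t
Interest: I = P × r × t = $23,000.00 × 0.076 × 7 = $12,236.00
A = P + I = $23,000.00 + $12,236.00 = $35,236.00

A = P + I = P(1 + rt) = $35,236.00


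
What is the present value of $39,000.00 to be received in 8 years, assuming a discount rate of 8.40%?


Present value formula: PV = FV / (1 + r)^t
PV = $39,000.00 / (1 + 0.084)^8
PV = $39,000.00 / 1.906489
PV = $20,456.45

PV = FV / (1 + r)^t = $20,456.45


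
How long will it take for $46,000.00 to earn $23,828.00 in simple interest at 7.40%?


Rearrange the simple interest formula for t:
I = P × r × t  ⇒  t = I / (P × r)
t = $23,828.00 / ($46,000.00 × 0.074)
t = 7

t = I/(P×r) = 7 years


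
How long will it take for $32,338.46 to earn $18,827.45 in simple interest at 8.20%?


Rearrange the simple interest formula for t:
I = P × r × t  ⇒  t = I / (P × r)
t = $18,827.45 / ($32,338.46 × 0.082)
t = 7.1

t = I/(P×r) = 7.1 years


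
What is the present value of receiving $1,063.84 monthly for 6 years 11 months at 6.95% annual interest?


Present value of an ordinary annuity: PV = PMT × (1 − (1 + r)^(−n)) / r
Monthly rate r = 0.0695/12 ≈ 0.00579167, n = 83
PV = $1,063.84 × (1 − (1 + 0.0695/12)^(−83)) / (0.0695/12)
PV = $1,063.84 × 65.749071
PV = $69,946.49

PV = PMT × (1-(1+r)^(-n))/r = $69,946.49


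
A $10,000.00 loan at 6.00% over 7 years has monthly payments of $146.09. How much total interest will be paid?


Total paid over the life of the loan = PMT × n.
Total paid = $146.09 × 84 = $12,271.56
Total interest = total paid − principal = $12,271.56 − $10,000.00 = $2,271.56

Total interest = (PMT × n) - PV = $2,271.56


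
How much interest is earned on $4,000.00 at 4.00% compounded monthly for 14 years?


Compound interest earned = final amount − principal.
A = P(1 + r/n)^(nt) = $4,000.00 × (1 + 0.04/12)^(12 × 14) = $6,996.17
Interest = A − P = $6,996.17 − $4,000.00 = $2,996.17

Interest = A - P = $2,996.17


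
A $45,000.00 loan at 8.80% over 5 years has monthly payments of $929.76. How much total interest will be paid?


Total paid over the life of the loan = PMT × n.
Total paid = $929.76 × 60 = $55,785.60
Total interest = total paid − principal = $55,785.60 − $45,000.00 = $10,785.60

Total interest = (PMT × n) - PV = $10,785.60


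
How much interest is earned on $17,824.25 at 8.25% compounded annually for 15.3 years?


Compound interest earned = final amount − principal.
A = P(1 + r/n)^(nt) = $17,824.25 × (1 + 0.0825/1)^(1 × 15.3) = $59,945.72
Interest = A − P = $59,945.72 − $17,824.25 = $42,121.47

Interest = A - P = $42,121.47


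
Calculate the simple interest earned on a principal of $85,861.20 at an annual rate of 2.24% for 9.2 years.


Simple interest formula: I = P × r × t
I = $85,861.20 × 0.0224 × 9.2
I = $17,694.28

I = P × r × t = $17,694.28


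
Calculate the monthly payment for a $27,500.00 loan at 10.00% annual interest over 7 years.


Loan payment formula: PMT = PV × r / (1 − (1 + r)^(−n))
Monthly rate r = 0.1/12 ≈ 0.00833333, n = 84 months
Denominator: 1 − (1 + 0.1/12)^(−84) = 0.501972
PMT = $27,500.00 × (0.1/12) / 0.501972
PMT = $456.53 per month

PMT = PV × r / (1-(1+r)^(-n)) = $456.53/month


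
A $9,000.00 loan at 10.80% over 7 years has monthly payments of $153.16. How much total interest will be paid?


Total paid over the life of the loan = PMT × n.
Total paid = $153.16 × 84 = $12,865.44
Total interest = total paid − principal = $12,865.44 − $9,000.00 = $3,865.44

Total interest = (PMT × n) - PV = $3,865.44


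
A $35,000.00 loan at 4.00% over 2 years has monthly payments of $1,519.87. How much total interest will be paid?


Total paid over the life of the loan = PMT × n.
Total paid = $1,519.87 × 24 = $36,476.88
Total interest = total paid − principal = $36,476.88 − $35,000.00 = $1,476.88

Total interest = (PMT × n) - PV = $1,476.88


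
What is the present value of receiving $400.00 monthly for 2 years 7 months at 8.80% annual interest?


Present value of an ordinary annuity: PV = PMT × (1 − (1 + r)^(−n)) / r
Monthly rate r = 0.088/12 ≈ 0.00733333, n = 31
PV = $400.00 × (1 − (1 + 0.088/12)^(−31)) / (0.088/12)
PV = $400.00 × 27.638688
PV = $11,055.48

PV = PMT × (1-(1+r)^(-n))/r = $11,055.48


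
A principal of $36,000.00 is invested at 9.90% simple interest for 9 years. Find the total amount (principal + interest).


Total amount formula: A = P(1 + rt) = P + P·r·t
Interest: I = P × r × t = $36,000.00 × 0.099 × 9 = $32,076.00
A = P + I = $36,000.00 + $32,076.00 = $68,076.00

A = P + I = P(1 + rt) = $68,076.00


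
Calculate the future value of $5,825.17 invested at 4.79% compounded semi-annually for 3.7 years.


Compound interest formula: A = P(1 + r/n)^(nt)
A = $5,825.17 × (1 + 0.0479/2)^(2 × 3.7)
Growth factor: (1 + 0.0479/2)^7.4 = 1.191414
A = $5,825.17 × 1.191414
A = $6,940.19

A = P(1 + r/n)^(nt) = $6,940.19


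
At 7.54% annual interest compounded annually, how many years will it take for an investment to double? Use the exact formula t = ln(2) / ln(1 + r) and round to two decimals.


Doubling condition: (1 + r)^t = 2
Take ln of both sides: t × ln(1 + r) = ln(2)
t = ln(2) / ln(1 + r)
t = 0.693147 / 0.072693
t = 9.54

t = ln(2) / ln(1 + r) = 9.54 years


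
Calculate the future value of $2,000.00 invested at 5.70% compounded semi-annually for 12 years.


Compound interest formula: A = P(1 + r/n)^(nt)
A = $2,000.00 × (1 + 0.057/2)^(2 × 12)
Growth factor: (1 + 0.057/2)^24 = 1.962922
A = $2,000.00 × 1.962922
A = $3,925.84

A = P(1 + r/n)^(nt) = $3,925.84


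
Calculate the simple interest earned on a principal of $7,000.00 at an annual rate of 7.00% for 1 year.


Simple interest formula: I = P × r × t
I = $7,000.00 × 0.07 × 1
I = $490.00

I = P × r × t = $490.00


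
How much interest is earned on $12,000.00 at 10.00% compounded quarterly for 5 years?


Compound interest earned = final amount − principal.
A = P(1 + r/n)^(nt) = $12,000.00 × (1 + 0.1/4)^(4 × 5) = $19,663.40
Interest = A − P = $19,663.40 − $12,000.00 = $7,663.40

Interest = A - P = $7,663.40


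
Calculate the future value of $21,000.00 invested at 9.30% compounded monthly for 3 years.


Compound interest formula: A = P(1 + r/n)^(nt)
A = $21,000.00 × (1 + 0.093/12)^(12 × 3)
Growth factor: (1 + 0.093/12)^36 = 1.320386
A = $21,000.00 × 1.320386
A = $27,728.11

A = P(1 + r/n)^(nt) = $27,728.11


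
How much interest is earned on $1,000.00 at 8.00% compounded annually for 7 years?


Compound interest earned = final amount − principal.
A = P(1 + r/n)^(nt) = $1,000.00 × (1 + 0.08/1)^(1 × 7) = $1,713.82
Interest = A − P = $1,713.82 − $1,000.00 = $713.82

Interest = A - P = $713.82


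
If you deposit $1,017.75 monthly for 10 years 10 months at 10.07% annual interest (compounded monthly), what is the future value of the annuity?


Future value of an ordinary annuity: FV = PMT × ((1 + r)^n − 1) / r
Monthly rate r = 0.1007/12 ≈ 0.00839167, n = 130
FV = $1,017.75 × ((1 + 0.1007/12)^130 − 1) / (0.1007/12)
FV = $1,017.75 × 233.979938
FV = $238,133.08

FV = PMT × ((1+r)^n - 1)/r = $238,133.08


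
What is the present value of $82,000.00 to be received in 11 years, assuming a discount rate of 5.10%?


Present value formula: PV = FV / (1 + r)^t
PV = $82,000.00 / (1 + 0.051)^11
PV = $82,000.00 / 1.728343
PV = $47,444.29

PV = FV / (1 + r)^t = $47,444.29


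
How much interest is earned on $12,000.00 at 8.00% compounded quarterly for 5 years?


Compound interest earned = final amount − principal.
A = P(1 + r/n)^(nt) = $12,000.00 × (1 + 0.08/4)^(4 × 5) = $17,831.37
Interest = A − P = $17,831.37 − $12,000.00 = $5,831.37

Interest = A - P = $5,831.37


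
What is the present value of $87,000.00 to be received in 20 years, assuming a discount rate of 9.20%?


Present value formula: PV = FV / (1 + r)^t
PV = $87,000.00 / (1 + 0.092)^20
PV = $87,000.00 / 5.813702
PV = $14,964.65

PV = FV / (1 + r)^t = $14,964.65


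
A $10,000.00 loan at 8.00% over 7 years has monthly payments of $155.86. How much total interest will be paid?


Total paid over the life of the loan = PMT × n.
Total paid = $155.86 × 84 = $13,092.24
Total interest = total paid − principal = $13,092.24 − $10,000.00 = $3,092.24

Total interest = (PMT × n) - PV = $3,092.24


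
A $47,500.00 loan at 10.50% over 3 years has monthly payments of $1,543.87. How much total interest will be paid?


Total paid over the life of the loan = PMT × n.
Total paid = $1,543.87 × 36 = $55,579.32
Total interest = total paid − principal = $55,579.32 − $47,500.00 = $8,079.32

Total interest = (PMT × n) - PV = $8,079.32


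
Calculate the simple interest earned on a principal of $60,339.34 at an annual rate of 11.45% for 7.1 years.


Simple interest formula: I = P × r × t
I = $60,339.34 × 0.1145 × 7.1
I = $49,052.87

I = P × r × t = $49,052.87


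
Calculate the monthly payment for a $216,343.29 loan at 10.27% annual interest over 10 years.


Loan payment formula: PMT = PV × r / (1 − (1 + r)^(−n))
Monthly rate r = 0.1027/12 ≈ 0.00855833, n = 120 months
Denominator: 1 − (1 + 0.1027/12)^(−120) = 0.640352
PMT = $216,343.29 × (0.1027/12) / 0.640352
PMT = $2,891.44 per month

PMT = PV × r / (1-(1+r)^(-n)) = $2,891.44/month


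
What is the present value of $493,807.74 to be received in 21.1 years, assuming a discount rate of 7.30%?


Present value formula: PV = FV / (1 + r)^t
PV = $493,807.74 / (1 + 0.073)^21.1
PV = $493,807.74 / 4.4223604
PV = $111,661.58

PV = FV / (1 + r)^t = $111,661.58


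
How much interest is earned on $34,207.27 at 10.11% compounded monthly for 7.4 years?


Compound interest earned = final amount − principal.
A = P(1 + r/n)^(nt) = $34,207.27 × (1 + 0.1011/12)^(12 × 7.4) = $72,056.05
Interest = A − P = $72,056.05 − $34,207.27 = $37,848.78

Interest = A - P = $37,848.78


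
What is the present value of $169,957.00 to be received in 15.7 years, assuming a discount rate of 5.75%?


Present value formula: PV = FV / (1 + r)^t
PV = $169,957.00 / (1 + 0.0575)^15.7
PV = $169,957.00 / 2.405481
PV = $70,654.06

PV = FV / (1 + r)^t = $70,654.06


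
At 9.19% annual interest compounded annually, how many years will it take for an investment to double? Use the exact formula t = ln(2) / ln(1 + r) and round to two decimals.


Doubling condition: (1 + r)^t = 2
Take ln of both sides: t × ln(1 + r) = ln(2)
t = ln(2) / ln(1 + r)
t = 0.693147 / 0.087919
t = 7.88

t = ln(2) / ln(1 + r) = 7.88 years


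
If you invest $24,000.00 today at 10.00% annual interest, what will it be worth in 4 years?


Future value formula: FV = PV × (1 + r)^t
FV = $24,000.00 × (1 + 0.1)^4
FV = $24,000.00 × 1.464100
FV = $35,138.40

FV = PV × (1 + r)^t = $35,138.40


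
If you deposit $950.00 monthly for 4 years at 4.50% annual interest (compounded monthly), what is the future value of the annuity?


Future value of an ordinary annuity: FV = PMT × ((1 + r)^n − 1) / r
Monthly rate r = 0.045/12 = 0.00375, n = 48
FV = $950.00 × ((1 + 0.045/12)^48 − 1) / (0.045/12)
FV = $950.00 × 52.483834
FV = $49,859.64

FV = PMT × ((1+r)^n - 1)/r = $49,859.64


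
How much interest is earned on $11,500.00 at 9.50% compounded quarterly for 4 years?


Compound interest earned = final amount − principal.
A = P(1 + r/n)^(nt) = $11,500.00 × (1 + 0.095/4)^(4 × 4) = $16,741.74
Interest = A − P = $16,741.74 − $11,500.00 = $5,241.74

Interest = A - P = $5,241.74


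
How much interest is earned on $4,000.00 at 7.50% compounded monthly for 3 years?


Compound interest earned = final amount − principal.
A = P(1 + r/n)^(nt) = $4,000.00 × (1 + 0.075/12)^(12 × 3) = $5,005.78
Interest = A − P = $5,005.78 − $4,000.00 = $1,005.78

Interest = A - P = $1,005.78


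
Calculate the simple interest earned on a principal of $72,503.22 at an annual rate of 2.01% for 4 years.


Simple interest formula: I = P × r × t
I = $72,503.22 × 0.0201 × 4
I = $5,829.26

I = P × r × t = $5,829.26


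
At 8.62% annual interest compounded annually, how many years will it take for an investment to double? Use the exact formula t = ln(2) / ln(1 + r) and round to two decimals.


Doubling condition: (1 + r)^t = 2
Take ln of both sides: t × ln(1 + r) = ln(2)
t = ln(2) / ln(1 + r)
t = 0.693147 / 0.082685
t = 8.38

t = ln(2) / ln(1 + r) = 8.38 years


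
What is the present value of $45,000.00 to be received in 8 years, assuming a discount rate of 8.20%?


Present value formula: PV = FV / (1 + r)^t
PV = $45,000.00 / (1 + 0.082)^8
PV = $45,000.00 / 1.878530
PV = $23,954.90

PV = FV / (1 + r)^t = $23,954.90


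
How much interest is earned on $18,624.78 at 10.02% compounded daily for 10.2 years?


Compound interest earned = final amount − principal.
A = P(1 + r/n)^(nt) = $18,624.78 × (1 + 0.1002/365)^(365 × 10.2) = $51,748.36
Interest = A − P = $51,748.36 − $18,624.78 = $33,123.58

Interest = A - P = $33,123.58


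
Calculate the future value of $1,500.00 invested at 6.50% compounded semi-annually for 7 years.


Compound interest formula: A = P(1 + r/n)^(nt)
A = $1,500.00 × (1 + 0.065/2)^(2 × 7)
Growth factor: (1 + 0.065/2)^14 = 1.564807
A = $1,500.00 × 1.564807
A = $2,347.21

A = P(1 + r/n)^(nt) = $2,347.21


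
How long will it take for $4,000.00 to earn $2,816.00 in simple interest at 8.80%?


Rearrange the simple interest formula for t:
I = P × r × t  ⇒  t = I / (P × r)
t = $2,816.00 / ($4,000.00 × 0.088)
t = 8

t = I/(P×r) = 8 years


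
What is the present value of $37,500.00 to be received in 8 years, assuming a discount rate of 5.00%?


Present value formula: PV = FV / (1 + r)^t
PV = $37,500.00 / (1 + 0.05)^8
PV = $37,500.00 / 1.477455
PV = $25,381.48

PV = FV / (1 + r)^t = $25,381.48


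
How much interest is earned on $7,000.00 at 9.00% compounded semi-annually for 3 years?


Compound interest earned = final amount − principal.
A = P(1 + r/n)^(nt) = $7,000.00 × (1 + 0.09/2)^(2 × 3) = $9,115.82
Interest = A − P = $9,115.82 − $7,000.00 = $2,115.82

Interest = A - P = $2,115.82


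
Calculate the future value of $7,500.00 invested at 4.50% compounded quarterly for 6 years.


Compound interest formula: A = P(1 + r/n)^(nt)
A = $7,500.00 × (1 + 0.045/4)^(4 × 6)
Growth factor: (1 + 0.045/4)^24 = 1.307991
A = $7,500.00 × 1.307991
A = $9,809.93

A = P(1 + r/n)^(nt) = $9,809.93


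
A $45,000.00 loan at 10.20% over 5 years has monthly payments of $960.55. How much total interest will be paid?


Total paid over the life of the loan = PMT × n.
Total paid = $960.55 × 60 = $57,633.00
Total interest = total paid − principal = $57,633.00 − $45,000.00 = $12,633.00

Total interest = (PMT × n) - PV = $12,633.00


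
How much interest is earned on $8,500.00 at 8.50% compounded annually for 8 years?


Compound interest earned = final amount − principal.
A = P(1 + r/n)^(nt) = $8,500.00 × (1 + 0.085/1)^(1 × 8) = $16,325.14
Interest = A − P = $16,325.14 − $8,500.00 = $7,825.14

Interest = A - P = $7,825.14


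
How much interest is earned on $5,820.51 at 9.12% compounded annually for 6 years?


Compound interest earned = final amount − principal.
A = P(1 + r/n)^(nt) = $5,820.51 × (1 + 0.0912/1)^(1 × 6) = $9,826.24
Interest = A − P = $9,826.24 − $5,820.51 = $4,005.73

Interest = A - P = $4,005.73


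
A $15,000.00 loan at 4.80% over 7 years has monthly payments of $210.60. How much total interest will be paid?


Total paid over the life of the loan = PMT × n.
Total paid = $210.60 × 84 = $17,690.40
Total interest = total paid − principal = $17,690.40 − $15,000.00 = $2,690.40

Total interest = (PMT × n) - PV = $2,690.40


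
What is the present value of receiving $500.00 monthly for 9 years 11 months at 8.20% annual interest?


Present value of an ordinary annuity: PV = PMT × (1 − (1 + r)^(−n)) / r
Monthly rate r = 0.082/12 ≈ 0.00683333, n = 119
PV = $500.00 × (1 − (1 + 0.082/12)^(−119)) / (0.082/12)
PV = $500.00 × 81.266379
PV = $40,633.19

PV = PMT × (1-(1+r)^(-n))/r = $40,633.19


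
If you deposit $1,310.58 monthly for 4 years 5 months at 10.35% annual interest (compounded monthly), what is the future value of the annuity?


Future value of an ordinary annuity: FV = PMT × ((1 + r)^n − 1) / r
Monthly rate r = 0.1035/12 = 0.008625, n = 53
FV = $1,310.58 × ((1 + 0.1035/12)^53 − 1) / (0.1035/12)
FV = $1,310.58 × 66.832850
FV = $87,589.80

FV = PMT × ((1+r)^n - 1)/r = $87,589.80


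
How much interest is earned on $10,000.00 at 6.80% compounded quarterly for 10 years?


Compound interest earned = final amount − principal.
A = P(1 + r/n)^(nt) = $10,000.00 × (1 + 0.068/4)^(4 × 10) = $19,626.29
Interest = A − P = $19,626.29 − $10,000.00 = $9,626.29

Interest = A - P = $9,626.29


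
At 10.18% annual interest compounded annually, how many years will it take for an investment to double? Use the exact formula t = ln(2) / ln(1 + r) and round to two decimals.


Doubling condition: (1 + r)^t = 2
Take ln of both sides: t × ln(1 + r) = ln(2)
t = ln(2) / ln(1 + r)
t = 0.693147 / 0.096945
t = 7.15

t = ln(2) / ln(1 + r) = 7.15 years


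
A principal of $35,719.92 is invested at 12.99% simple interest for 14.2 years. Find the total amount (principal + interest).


Total amount formula: A = P(1 + rt) = P + P·r·t
Interest: I = P × r × t = $35,719.92 × 0.1299 × 14.2 = $65,888.25
A = P + I = $35,719.92 + $65,888.25 = $101,608.17

A = P + I = P(1 + rt) = $101,608.17


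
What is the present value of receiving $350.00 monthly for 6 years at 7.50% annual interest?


Present value of an ordinary annuity: PV = PMT × (1 − (1 + r)^(−n)) / r
Monthly rate r = 0.075/12 = 0.00625, n = 72
PV = $350.00 × (1 − (1 + 0.075/12)^(−72)) / (0.075/12)
PV = $350.00 × 57.836524
PV = $20,242.78

PV = PMT × (1-(1+r)^(-n))/r = $20,242.78


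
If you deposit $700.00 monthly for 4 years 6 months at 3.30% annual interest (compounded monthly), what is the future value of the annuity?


Future value of an ordinary annuity: FV = PMT × ((1 + r)^n − 1) / r
Monthly rate r = 0.033/12 = 0.00275, n = 54
FV = $700.00 × ((1 + 0.033/12)^54 − 1) / (0.033/12)
FV = $700.00 × 58.129592
FV = $40,690.71

FV = PMT × ((1+r)^n - 1)/r = $40,690.71


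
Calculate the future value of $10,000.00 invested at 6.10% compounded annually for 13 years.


Compound interest formula: A = P(1 + r/n)^(nt)
A = $10,000.00 × (1 + 0.061/1)^(1 × 13)
Growth factor: (1 + 0.061/1)^13 = 2.159235
A = $10,000.00 × 2.159235
A = $21,592.35

A = P(1 + r/n)^(nt) = $21,592.35


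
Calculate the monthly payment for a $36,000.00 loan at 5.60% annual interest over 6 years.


Loan payment formula: PMT = PV × r / (1 − (1 + r)^(−n))
Monthly rate r = 0.056/12 ≈ 0.00466667, n = 72 months
Denominator: 1 − (1 + 0.056/12)^(−72) = 0.284818
PMT = $36,000.00 × (0.056/12) / 0.284818
PMT = $589.85 per month

PMT = PV × r / (1-(1+r)^(-n)) = $589.85/month


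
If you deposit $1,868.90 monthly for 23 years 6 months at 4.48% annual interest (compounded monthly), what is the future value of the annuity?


Future value of an ordinary annuity: FV = PMT × ((1 + r)^n − 1) / r
Monthly rate r = 0.0448/12 ≈ 0.00373333, n = 282
FV = $1,868.90 × ((1 + 0.0448/12)^282 − 1) / (0.0448/12)
FV = $1,868.90 × 498.228095
FV = $931,138.49

FV = PMT × ((1+r)^n - 1)/r = $931,138.49
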